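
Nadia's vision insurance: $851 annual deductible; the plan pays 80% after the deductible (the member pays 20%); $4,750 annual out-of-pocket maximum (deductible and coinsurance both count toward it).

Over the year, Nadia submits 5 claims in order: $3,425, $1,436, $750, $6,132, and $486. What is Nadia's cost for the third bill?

#1 ($3,425): $851 finishes the deductible; $2,574 goes to coinsurance; coinsurance $2,574 × 20% = $514.80. Cost to member: $1,365.80. OOP to date $1,365.80.
#2 ($1,436): 20% coinsurance on $1,436 = $287.20. Cost to member: $287.20. OOP to date $1,653.
#3 ($750): 20% coinsurance on $750 = $150. Cost to member: $150. OOP to date $1,803.

$150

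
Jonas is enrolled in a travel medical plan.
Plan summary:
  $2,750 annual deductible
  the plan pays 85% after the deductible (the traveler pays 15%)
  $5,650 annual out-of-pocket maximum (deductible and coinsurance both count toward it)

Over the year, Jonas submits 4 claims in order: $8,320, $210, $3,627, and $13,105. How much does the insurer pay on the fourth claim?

#1 ($8,320): $2,750 to deductible, leaving $5,570; 15% of $5,570 = $835.50. Traveler owes $3,585.50 (running OOP $3,585.50). Insurer: $8,320 − $3,585.50 = $4,734.50.
#2 ($210): 15% coinsurance on $210 = $31.50. Traveler owes $31.50 (running OOP $3,617). Plan pays $210 − $31.50 = $178.50.
#3 ($3,627): deductible met; 15% of $3,627 = $544.05. Cost to traveler: $544.05. OOP to date $4,161.05. Plan pays $3,627 − $544.05 = $3,082.95.
#4 ($13,105): 15% coinsurance on $13,105 = $1,965.75. Adding that to $4,161.05 gives $6,126.80, past the $5,650 cap; traveler pays only $5,650 − $4,161.05 = $1,488.95. Insurer: $13,105 − $1,488.95 = $11,616.05.

$11,616.05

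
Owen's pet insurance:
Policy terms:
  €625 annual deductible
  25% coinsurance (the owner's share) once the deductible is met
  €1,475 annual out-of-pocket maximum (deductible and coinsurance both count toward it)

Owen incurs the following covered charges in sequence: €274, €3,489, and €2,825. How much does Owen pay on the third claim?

€65.50

Bill 1, €274: all of it applies to the deductible. Owner pays €274; OOP now €274.
Bill 2, €3,489: deductible takes €351, €3,138 remains; coinsurance €3,138 × 25% = €784.50. Cost to owner: €1,135.50. OOP to date €1,409.50.
Bill 3, €2,825: deductible already satisfied, so owner's share is 25% × €2,825 = €706.25. OOP would hit €2,115.75 > €1,475, so the cap limits the owner to €1,475 − €1,409.50 = €65.50.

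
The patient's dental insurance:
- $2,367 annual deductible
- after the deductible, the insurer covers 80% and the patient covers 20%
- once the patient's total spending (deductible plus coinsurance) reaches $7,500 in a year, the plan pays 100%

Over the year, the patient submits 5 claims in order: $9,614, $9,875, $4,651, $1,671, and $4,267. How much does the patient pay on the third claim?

Claim 1 ($9,614): deductible takes $2,367, $7,247 remains; patient's 20% is $1,449.40. Patient owes $3,816.40 (running OOP $3,816.40).
Claim 2 ($9,875): 20% coinsurance on $9,875 = $1,975. Cost to patient: $1,975. OOP to date $5,791.40.
Claim 3 ($4,651): deductible already satisfied, so patient's share is 20% × $4,651 = $930.20. Patient pays $930.20; OOP now $6,721.60.

$930.20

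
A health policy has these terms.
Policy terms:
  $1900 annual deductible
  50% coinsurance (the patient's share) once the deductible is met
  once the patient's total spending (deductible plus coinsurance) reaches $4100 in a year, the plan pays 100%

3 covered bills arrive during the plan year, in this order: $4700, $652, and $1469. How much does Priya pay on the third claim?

#1 ($4700): $1900 finishes the deductible; $2800 goes to coinsurance; coinsurance $2800 × 50% = $1400. Patient pays $3300; OOP now $3300.
#2 ($652): 50% coinsurance on $652 = $326. Patient pays $326; OOP now $3626.
#3 ($1469): 50% coinsurance on $1469 = $734.50. OOP would hit $4360.50 > $4100, so the cap limits the patient to $4100 − $3626 = $474.

$474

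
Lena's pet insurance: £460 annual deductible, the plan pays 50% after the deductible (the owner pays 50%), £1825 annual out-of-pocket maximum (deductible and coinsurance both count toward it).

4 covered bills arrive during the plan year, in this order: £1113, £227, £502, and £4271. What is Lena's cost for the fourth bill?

#1 (£1113): £460 finishes the deductible; £653 goes to coinsurance; coinsurance £653 × 50% = £326.50. Owner owes £786.50 (running OOP £786.50).
#2 (£227): deductible already satisfied, so owner's share is 50% × £227 = £113.50. Cost to owner: £113.50. OOP to date £900.
#3 (£502): 50% coinsurance on £502 = £251. Cost to owner: £251. OOP to date £1151.
#4 (£4271): 50% coinsurance on £4271 = £2135.50. OOP would hit £3286.50 > £1825, so the cap limits the owner to £1825 − £1151 = £674.

£674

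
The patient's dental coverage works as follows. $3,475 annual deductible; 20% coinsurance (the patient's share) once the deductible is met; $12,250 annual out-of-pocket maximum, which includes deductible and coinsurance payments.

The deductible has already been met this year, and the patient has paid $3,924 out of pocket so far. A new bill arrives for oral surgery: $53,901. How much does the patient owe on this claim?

With the deductible met, the entire $53,901 is subject to coinsurance.
20% of $53,901 = $10,780.20 falls to the patient.
That would bring total out-of-pocket to $14,704.20, past the $12,250 cap. The patient is capped at $12,250 − $3,924 = $8,326 on this claim.

$8,326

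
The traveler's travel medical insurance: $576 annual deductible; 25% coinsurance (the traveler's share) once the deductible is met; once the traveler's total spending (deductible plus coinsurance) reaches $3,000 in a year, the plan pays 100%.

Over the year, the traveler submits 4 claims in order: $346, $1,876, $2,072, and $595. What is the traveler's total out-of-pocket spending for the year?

$1,654.25

Claim 1 ($346): fully absorbed by the deductible. Cost to traveler: $346. OOP to date $346.
Claim 2 ($1,876): $230 finishes the deductible; $1,646 goes to coinsurance; coinsurance $1,646 × 25% = $411.50. Traveler owes $641.50 (running OOP $987.50).
Claim 3 ($2,072): deductible already satisfied, so traveler's share is 25% × $2,072 = $518. Cost to traveler: $518. OOP to date $1,505.50.
Claim 4 ($595): 25% coinsurance on $595 = $148.75. Cost to traveler: $148.75. OOP to date $1,654.25.
Summing the traveler's payments: $346 + $641.50 + $518 + $148.75 = $1,654.25.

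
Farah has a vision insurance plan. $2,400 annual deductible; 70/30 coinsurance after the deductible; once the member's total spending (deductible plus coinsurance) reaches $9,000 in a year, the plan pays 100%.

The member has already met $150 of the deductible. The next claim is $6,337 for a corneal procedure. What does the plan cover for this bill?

$150 of the $2,400 deductible is already met, leaving $2,250.
That leaves $6,337 − $2,250 = $4,087 for coinsurance.
30% of $4,087 = $1,226.10 falls to the member.
That puts the member's cost at $2,250 + $1,226.10 = $3,476.10 before any cap.
Total out-of-pocket so far would be $150 + $3,476.10 = $3,626.10, below the $9,000 cap — no reduction.
The insurer covers the remainder: $6,337 − $3,476.10 = $2,860.90.

$2,860.90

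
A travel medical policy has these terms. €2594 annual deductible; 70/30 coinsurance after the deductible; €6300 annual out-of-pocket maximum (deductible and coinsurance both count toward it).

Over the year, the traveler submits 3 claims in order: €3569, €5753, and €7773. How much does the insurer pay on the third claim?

Claim 1 — €3569: €2594 finishes the deductible; €975 goes to coinsurance; 30% of €975 = €292.50. Traveler owes €2886.50 (running OOP €2886.50). Plan pays €3569 − €2886.50 = €682.50.
Claim 2 — €5753: deductible already satisfied, so traveler's share is 30% × €5753 = €1725.90. Traveler owes €1725.90 (running OOP €4612.40). Insurer: €5753 − €1725.90 = €4027.10.
Claim 3 — €7773: 30% coinsurance on €7773 = €2331.90. That would push OOP to €6944.30, over the €6300 cap, so traveler pays €6300 − €4612.40 = €1687.60. Insurer: €7773 − €1687.60 = €6085.40.

€6085.40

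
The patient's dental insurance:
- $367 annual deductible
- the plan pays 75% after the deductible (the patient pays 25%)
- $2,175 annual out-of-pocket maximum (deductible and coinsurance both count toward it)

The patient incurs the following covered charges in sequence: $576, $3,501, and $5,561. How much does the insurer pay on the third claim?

$4,680.50

Claim 1 — $576: $367 to deductible, leaving $209; 25% of $209 = $52.25. Cost to patient: $419.25. OOP to date $419.25. Plan pays $576 − $419.25 = $156.75.
Claim 2 — $3,501: deductible already satisfied, so patient's share is 25% × $3,501 = $875.25. Patient pays $875.25; OOP now $1,294.50. Plan pays $3,501 − $875.25 = $2,625.75.
Claim 3 — $5,561: 25% coinsurance on $5,561 = $1,390.25. OOP would hit $2,684.75 > $2,175, so the cap limits the patient to $2,175 − $1,294.50 = $880.50. Insurer: $5,561 − $880.50 = $4,680.50.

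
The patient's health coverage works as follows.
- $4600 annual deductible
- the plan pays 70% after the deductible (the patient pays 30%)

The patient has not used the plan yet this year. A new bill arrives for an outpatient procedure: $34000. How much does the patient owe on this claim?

$13420

Deductible not yet touched, so the first $4600 of the bill goes to the deductible.
That leaves $34000 − $4600 = $29400 for coinsurance.
30% of $29400 = $8820 falls to the patient.
That puts the patient's cost at $4600 + $8820 = $13420.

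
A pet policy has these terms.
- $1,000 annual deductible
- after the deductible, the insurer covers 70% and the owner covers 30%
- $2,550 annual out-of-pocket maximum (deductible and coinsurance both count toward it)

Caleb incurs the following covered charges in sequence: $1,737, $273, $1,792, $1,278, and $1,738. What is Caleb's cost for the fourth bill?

$383.40

Claim 1 ($1,737): $1,000 finishes the deductible; $737 goes to coinsurance; 30% of $737 = $221.10. Owner owes $1,221.10 (running OOP $1,221.10).
Claim 2 ($273): 30% coinsurance on $273 = $81.90. Owner pays $81.90; OOP now $1,303.
Claim 3 ($1,792): 30% coinsurance on $1,792 = $537.60. Owner owes $537.60 (running OOP $1,840.60).
Claim 4 ($1,278): deductible met; 30% of $1,278 = $383.40. Cost to owner: $383.40. OOP to date $2,224.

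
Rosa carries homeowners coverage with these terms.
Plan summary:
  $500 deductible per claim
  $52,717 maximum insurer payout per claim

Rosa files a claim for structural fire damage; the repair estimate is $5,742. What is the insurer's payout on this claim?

$5,242

Subtract the deductible: $5,742 − $500 = $5,242.
That's under the $52,717 cap, so the insurer reimburses the full $5,242.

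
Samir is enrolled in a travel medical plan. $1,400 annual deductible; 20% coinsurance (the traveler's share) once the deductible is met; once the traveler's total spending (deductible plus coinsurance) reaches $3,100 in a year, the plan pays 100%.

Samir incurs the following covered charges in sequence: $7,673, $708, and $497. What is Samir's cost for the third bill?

Claim 1 — $7,673: $1,400 finishes the deductible; $6,273 goes to coinsurance; 20% of $6,273 = $1,254.60. Traveler pays $2,654.60; OOP now $2,654.60.
Claim 2 — $708: deductible met; 20% of $708 = $141.60. Cost to traveler: $141.60. OOP to date $2,796.20.
Claim 3 — $497: deductible already satisfied, so traveler's share is 20% × $497 = $99.40. Traveler pays $99.40; OOP now $2,895.60.

$99.40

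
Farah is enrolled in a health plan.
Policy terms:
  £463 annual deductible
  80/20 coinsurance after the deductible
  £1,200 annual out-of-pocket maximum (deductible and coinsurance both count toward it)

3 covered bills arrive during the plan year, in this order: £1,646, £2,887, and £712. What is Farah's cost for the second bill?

£500.40

Bill 1, £1,646: £463 finishes the deductible; £1,183 goes to coinsurance; 20% of £1,183 = £236.60. Cost to patient: £699.60. OOP to date £699.60.
Bill 2, £2,887: deductible met; 20% of £2,887 = £577.40. That would push OOP to £1,277, over the £1,200 cap, so patient pays £1,200 − £699.60 = £500.40.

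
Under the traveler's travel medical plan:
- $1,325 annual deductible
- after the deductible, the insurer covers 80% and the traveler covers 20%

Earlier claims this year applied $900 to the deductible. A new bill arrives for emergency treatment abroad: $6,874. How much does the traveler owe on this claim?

$1,714.80

$900 of the $1,325 deductible is already met, leaving $425.
The remaining $6,449 (= $6,874 − $425) moves to coinsurance.
Coinsurance: $6,449 × 20% = $1,289.80.
That puts the traveler's cost at $425 + $1,289.80 = $1,714.80.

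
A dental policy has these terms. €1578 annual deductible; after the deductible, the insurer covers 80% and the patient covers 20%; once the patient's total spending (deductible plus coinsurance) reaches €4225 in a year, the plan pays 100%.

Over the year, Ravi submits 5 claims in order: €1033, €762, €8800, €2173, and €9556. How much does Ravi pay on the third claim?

Claim 1 (€1033): entire amount goes to the deductible. Patient owes €1033 (running OOP €1033).
Claim 2 (€762): €545 to deductible, leaving €217; coinsurance €217 × 20% = €43.40. Patient owes €588.40 (running OOP €1621.40).
Claim 3 (€8800): deductible already satisfied, so patient's share is 20% × €8800 = €1760. Patient pays €1760; OOP now €3381.40.

€1760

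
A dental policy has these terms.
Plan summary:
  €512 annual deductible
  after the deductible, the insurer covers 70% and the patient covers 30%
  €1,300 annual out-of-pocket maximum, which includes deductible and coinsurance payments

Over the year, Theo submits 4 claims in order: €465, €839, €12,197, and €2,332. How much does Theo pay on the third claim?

Bill 1, €465: fully absorbed by the deductible. Patient owes €465 (running OOP €465).
Bill 2, €839: deductible takes €47, €792 remains; patient's 30% is €237.60. Patient owes €284.60 (running OOP €749.60).
Bill 3, €12,197: 30% coinsurance on €12,197 = €3,659.10. OOP would hit €4,408.70 > €1,300, so the cap limits the patient to €1,300 − €749.60 = €550.40.

€550.40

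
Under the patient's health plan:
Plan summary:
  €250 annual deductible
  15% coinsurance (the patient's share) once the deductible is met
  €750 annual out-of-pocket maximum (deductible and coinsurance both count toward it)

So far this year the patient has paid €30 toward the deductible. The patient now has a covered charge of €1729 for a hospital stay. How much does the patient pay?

€446.35

€30 of the €250 deductible is already met, leaving €220.
The remaining €1509 (= €1729 − €220) moves to coinsurance.
Patient's 15% share of €1509 is €226.35.
That puts the patient's cost at €220 + €226.35 = €446.35 before any cap.
Cumulative spending €30 + €446.35 = €476.35 stays under the €750 maximum.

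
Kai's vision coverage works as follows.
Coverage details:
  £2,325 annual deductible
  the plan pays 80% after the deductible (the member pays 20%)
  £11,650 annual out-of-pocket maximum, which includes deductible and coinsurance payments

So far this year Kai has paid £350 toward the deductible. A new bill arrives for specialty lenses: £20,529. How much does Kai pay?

£5,685.80

£350 of the £2,325 deductible is already met, leaving £1,975.
The remaining £18,554 (= £20,529 − £1,975) moves to coinsurance.
Coinsurance: £18,554 × 20% = £3,710.80.
Member responsibility before any cap: £1,975 + £3,710.80 = £5,685.80.
Total out-of-pocket so far would be £350 + £5,685.80 = £6,035.80, below the £11,650 cap — no reduction.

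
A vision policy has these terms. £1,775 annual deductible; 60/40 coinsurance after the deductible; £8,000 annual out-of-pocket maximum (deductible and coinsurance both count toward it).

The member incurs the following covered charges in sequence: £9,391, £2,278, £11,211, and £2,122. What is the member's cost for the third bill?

£2,267.40

Bill 1, £9,391: £1,775 to deductible, leaving £7,616; coinsurance £7,616 × 40% = £3,046.40. Cost to member: £4,821.40. OOP to date £4,821.40.
Bill 2, £2,278: deductible already satisfied, so member's share is 40% × £2,278 = £911.20. Member owes £911.20 (running OOP £5,732.60).
Bill 3, £11,211: deductible met; 40% of £11,211 = £4,484.40. Adding that to £5,732.60 gives £10,217, past the £8,000 cap; member pays only £8,000 − £5,732.60 = £2,267.40.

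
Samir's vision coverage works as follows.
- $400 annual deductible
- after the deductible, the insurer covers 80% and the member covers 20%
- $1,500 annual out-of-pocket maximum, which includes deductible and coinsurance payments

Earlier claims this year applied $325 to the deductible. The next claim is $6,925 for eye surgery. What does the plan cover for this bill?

$5,750

$325 of the $400 deductible is already met, leaving $75.
After the $75 deductible portion, $6,925 − $75 = $6,850 is subject to coinsurance.
20% of $6,850 = $1,370 falls to the member.
So the member owes $75 + $1,370 = $1,445 before any cap.
Year-to-date out-of-pocket would reach $325 + $1,445 = $1,770, above the $1,500 maximum, so the member pays only $1,500 − $325 = $1,175.
The plan picks up $6,925 − $1,175 = $5,750.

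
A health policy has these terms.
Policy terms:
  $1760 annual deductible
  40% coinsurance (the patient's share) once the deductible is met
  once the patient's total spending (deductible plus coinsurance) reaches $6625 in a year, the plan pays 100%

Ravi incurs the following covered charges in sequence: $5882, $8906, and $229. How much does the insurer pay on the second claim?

#1 ($5882): deductible takes $1760, $4122 remains; 40% of $4122 = $1648.80. Patient pays $3408.80; OOP now $3408.80. Plan pays $5882 − $3408.80 = $2473.20.
#2 ($8906): deductible already satisfied, so patient's share is 40% × $8906 = $3562.40. OOP would hit $6971.20 > $6625, so the cap limits the patient to $6625 − $3408.80 = $3216.20. Plan pays $8906 − $3216.20 = $5689.80.

$5689.80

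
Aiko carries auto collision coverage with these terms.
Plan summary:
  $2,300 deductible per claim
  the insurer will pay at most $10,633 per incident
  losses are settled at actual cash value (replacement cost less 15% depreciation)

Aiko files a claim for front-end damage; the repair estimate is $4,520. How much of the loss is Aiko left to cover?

$2,978

Depreciate 15%: the covered value is $4,520 × 0.85 = $3,842.
Less the $2,300 deductible: $3,842 − $2,300 = $1,542.
That's under the $10,633 cap, so the insurer reimburses the full $1,542.
Out of pocket: $4,520 − $1,542 = $2,978.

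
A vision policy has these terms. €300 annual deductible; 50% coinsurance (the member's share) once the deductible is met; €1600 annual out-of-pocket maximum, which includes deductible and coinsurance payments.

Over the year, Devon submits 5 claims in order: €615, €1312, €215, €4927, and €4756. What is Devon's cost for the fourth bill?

€379

Claim 1 (€615): €300 finishes the deductible; €315 goes to coinsurance; 50% of €315 = €157.50. Member pays €457.50; OOP now €457.50.
Claim 2 (€1312): deductible already satisfied, so member's share is 50% × €1312 = €656. Member owes €656 (running OOP €1113.50).
Claim 3 (€215): 50% coinsurance on €215 = €107.50. Member pays €107.50; OOP now €1221.
Claim 4 (€4927): deductible already satisfied, so member's share is 50% × €4927 = €2463.50. OOP would hit €3684.50 > €1600, so the cap limits the member to €1600 − €1221 = €379.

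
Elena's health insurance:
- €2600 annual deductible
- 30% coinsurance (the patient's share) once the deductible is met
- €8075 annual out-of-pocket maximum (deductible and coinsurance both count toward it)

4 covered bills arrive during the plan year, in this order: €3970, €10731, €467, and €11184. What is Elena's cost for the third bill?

Claim 1 (€3970): deductible takes €2600, €1370 remains; coinsurance €1370 × 30% = €411. Patient owes €3011 (running OOP €3011).
Claim 2 (€10731): deductible already satisfied, so patient's share is 30% × €10731 = €3219.30. Cost to patient: €3219.30. OOP to date €6230.30.
Claim 3 (€467): deductible met; 30% of €467 = €140.10. Cost to patient: €140.10. OOP to date €6370.40.

€140.10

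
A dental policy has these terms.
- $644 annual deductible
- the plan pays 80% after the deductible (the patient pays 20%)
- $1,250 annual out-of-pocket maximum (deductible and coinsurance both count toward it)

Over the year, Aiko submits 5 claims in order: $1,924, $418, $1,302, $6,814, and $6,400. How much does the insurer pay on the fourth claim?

Bill 1, $1,924: $644 finishes the deductible; $1,280 goes to coinsurance; coinsurance $1,280 × 20% = $256. Cost to patient: $900. OOP to date $900. Insurer: $1,924 − $900 = $1,024.
Bill 2, $418: 20% coinsurance on $418 = $83.60. Patient owes $83.60 (running OOP $983.60). Plan pays $418 − $83.60 = $334.40.
Bill 3, $1,302: deductible already satisfied, so patient's share is 20% × $1,302 = $260.40. Patient pays $260.40; OOP now $1,244. Insurer: $1,302 − $260.40 = $1,041.60.
Bill 4, $6,814: deductible met; 20% of $6,814 = $1,362.80. OOP would hit $2,606.80 > $1,250, so the cap limits the patient to $1,250 − $1,244 = $6. Plan pays $6,814 − $6 = $6,808.

$6,808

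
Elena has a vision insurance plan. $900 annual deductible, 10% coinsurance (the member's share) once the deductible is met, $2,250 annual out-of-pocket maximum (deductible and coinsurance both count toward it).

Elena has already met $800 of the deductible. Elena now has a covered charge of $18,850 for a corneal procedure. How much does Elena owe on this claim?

Remaining deductible: $900 − $800 = $100.
The remaining $18,750 (= $18,850 − $100) moves to coinsurance.
Coinsurance: $18,750 × 10% = $1,875.
Member responsibility before any cap: $100 + $1,875 = $1,975.
That would bring total out-of-pocket to $2,775, past the $2,250 cap. The member is capped at $2,250 − $800 = $1,450 on this claim.

$1,450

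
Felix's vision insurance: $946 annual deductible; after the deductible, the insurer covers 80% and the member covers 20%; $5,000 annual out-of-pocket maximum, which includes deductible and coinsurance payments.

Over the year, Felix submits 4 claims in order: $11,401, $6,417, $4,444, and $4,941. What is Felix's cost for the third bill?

#1 ($11,401): deductible takes $946, $10,455 remains; coinsurance $10,455 × 20% = $2,091. Cost to member: $3,037. OOP to date $3,037.
#2 ($6,417): 20% coinsurance on $6,417 = $1,283.40. Cost to member: $1,283.40. OOP to date $4,320.40.
#3 ($4,444): 20% coinsurance on $4,444 = $888.80. Adding that to $4,320.40 gives $5,209.20, past the $5,000 cap; member pays only $5,000 − $4,320.40 = $679.60.

$679.60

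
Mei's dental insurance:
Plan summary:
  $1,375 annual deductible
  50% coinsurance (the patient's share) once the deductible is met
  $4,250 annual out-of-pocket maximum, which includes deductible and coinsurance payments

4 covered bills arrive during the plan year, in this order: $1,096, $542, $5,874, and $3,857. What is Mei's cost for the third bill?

Claim 1 ($1,096): all of it applies to the deductible. Cost to patient: $1,096. OOP to date $1,096.
Claim 2 ($542): $279 to deductible, leaving $263; 50% of $263 = $131.50. Patient pays $410.50; OOP now $1,506.50.
Claim 3 ($5,874): deductible met; 50% of $5,874 = $2,937. OOP would hit $4,443.50 > $4,250, so the cap limits the patient to $4,250 − $1,506.50 = $2,743.50.

$2,743.50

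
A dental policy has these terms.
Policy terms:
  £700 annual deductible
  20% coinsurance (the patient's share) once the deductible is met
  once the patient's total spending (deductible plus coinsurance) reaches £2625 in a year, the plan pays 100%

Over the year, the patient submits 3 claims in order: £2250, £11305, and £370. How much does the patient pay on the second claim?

£1615

Claim 1 (£2250): £700 finishes the deductible; £1550 goes to coinsurance; 20% of £1550 = £310. Cost to patient: £1010. OOP to date £1010.
Claim 2 (£11305): deductible met; 20% of £11305 = £2261. Adding that to £1010 gives £3271, past the £2625 cap; patient pays only £2625 − £1010 = £1615.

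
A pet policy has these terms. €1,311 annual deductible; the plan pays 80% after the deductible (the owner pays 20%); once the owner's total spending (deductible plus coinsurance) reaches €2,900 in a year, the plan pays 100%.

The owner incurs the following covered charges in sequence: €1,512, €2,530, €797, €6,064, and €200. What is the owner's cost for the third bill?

€159.40

Claim 1 — €1,512: deductible takes €1,311, €201 remains; 20% of €201 = €40.20. Owner pays €1,351.20; OOP now €1,351.20.
Claim 2 — €2,530: deductible already satisfied, so owner's share is 20% × €2,530 = €506. Owner owes €506 (running OOP €1,857.20).
Claim 3 — €797: deductible met; 20% of €797 = €159.40. Owner owes €159.40 (running OOP €2,016.60).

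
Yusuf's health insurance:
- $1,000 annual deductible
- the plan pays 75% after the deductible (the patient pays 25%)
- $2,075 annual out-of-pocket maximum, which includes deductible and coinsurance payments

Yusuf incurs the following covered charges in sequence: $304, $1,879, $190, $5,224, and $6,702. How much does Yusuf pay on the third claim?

#1 ($304): entire amount goes to the deductible. Patient pays $304; OOP now $304.
#2 ($1,879): deductible takes $696, $1,183 remains; patient's 25% is $295.75. Cost to patient: $991.75. OOP to date $1,295.75.
#3 ($190): deductible met; 25% of $190 = $47.50. Cost to patient: $47.50. OOP to date $1,343.25.

$47.50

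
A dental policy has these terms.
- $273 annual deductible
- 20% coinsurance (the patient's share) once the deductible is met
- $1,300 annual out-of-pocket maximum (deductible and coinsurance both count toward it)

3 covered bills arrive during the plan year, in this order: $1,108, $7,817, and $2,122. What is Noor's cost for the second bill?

Claim 1 ($1,108): $273 to deductible, leaving $835; coinsurance $835 × 20% = $167. Patient owes $440 (running OOP $440).
Claim 2 ($7,817): deductible already satisfied, so patient's share is 20% × $7,817 = $1,563.40. That would push OOP to $2,003.40, over the $1,300 cap, so patient pays $1,300 − $440 = $860.

$860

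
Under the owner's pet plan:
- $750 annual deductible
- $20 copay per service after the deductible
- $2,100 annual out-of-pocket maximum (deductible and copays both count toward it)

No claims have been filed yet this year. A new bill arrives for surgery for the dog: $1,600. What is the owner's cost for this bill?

The full $750 deductible is still open; $750 of this bill applies to it.
After the $750 deductible portion, $1,600 − $750 = $850 is subject to the copay.
Copay on this service: $20.
Owner responsibility before any cap: $750 + $20 = $770.
Year-to-date out-of-pocket becomes $0 + $770 = $770, still under the $2,100 maximum, so no cap applies.

$770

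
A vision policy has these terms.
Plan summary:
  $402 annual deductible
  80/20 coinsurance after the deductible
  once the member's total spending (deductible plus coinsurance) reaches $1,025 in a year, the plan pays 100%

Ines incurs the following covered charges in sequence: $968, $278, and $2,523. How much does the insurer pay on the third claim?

Claim 1 — $968: $402 finishes the deductible; $566 goes to coinsurance; coinsurance $566 × 20% = $113.20. Member pays $515.20; OOP now $515.20. Insurer: $968 − $515.20 = $452.80.
Claim 2 — $278: 20% coinsurance on $278 = $55.60. Member owes $55.60 (running OOP $570.80). Plan pays $278 − $55.60 = $222.40.
Claim 3 — $2,523: deductible already satisfied, so member's share is 20% × $2,523 = $504.60. Adding that to $570.80 gives $1,075.40, past the $1,025 cap; member pays only $1,025 − $570.80 = $454.20. Plan pays $2,523 − $454.20 = $2,068.80.

$2,068.80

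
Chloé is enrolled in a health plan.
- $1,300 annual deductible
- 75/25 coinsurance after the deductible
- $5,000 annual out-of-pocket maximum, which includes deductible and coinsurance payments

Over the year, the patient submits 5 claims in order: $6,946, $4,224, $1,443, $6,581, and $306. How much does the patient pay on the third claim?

#1 ($6,946): $1,300 to deductible, leaving $5,646; coinsurance $5,646 × 25% = $1,411.50. Patient owes $2,711.50 (running OOP $2,711.50).
#2 ($4,224): deductible already satisfied, so patient's share is 25% × $4,224 = $1,056. Patient pays $1,056; OOP now $3,767.50.
#3 ($1,443): deductible already satisfied, so patient's share is 25% × $1,443 = $360.75. Patient pays $360.75; OOP now $4,128.25.

$360.75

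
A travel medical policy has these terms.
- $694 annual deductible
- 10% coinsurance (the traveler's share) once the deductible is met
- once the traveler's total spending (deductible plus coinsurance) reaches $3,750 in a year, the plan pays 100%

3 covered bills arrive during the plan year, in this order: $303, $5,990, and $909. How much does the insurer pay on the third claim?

$818.10

Claim 1 — $303: all of it applies to the deductible. Traveler owes $303 (running OOP $303). Insurer: $303 − $303 = $0.
Claim 2 — $5,990: deductible takes $391, $5,599 remains; traveler's 10% is $559.90. Traveler pays $950.90; OOP now $1,253.90. Insurer: $5,990 − $950.90 = $5,039.10.
Claim 3 — $909: 10% coinsurance on $909 = $90.90. Traveler owes $90.90 (running OOP $1,344.80). Plan pays $909 − $90.90 = $818.10.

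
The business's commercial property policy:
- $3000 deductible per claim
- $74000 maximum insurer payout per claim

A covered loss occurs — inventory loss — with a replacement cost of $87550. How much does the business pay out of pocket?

Subtract the deductible: $87550 − $3000 = $84550.
The $74000 per-incident cap binds; insurer pays $74000.
Out of pocket: $87550 − $74000 = $13550.

$13550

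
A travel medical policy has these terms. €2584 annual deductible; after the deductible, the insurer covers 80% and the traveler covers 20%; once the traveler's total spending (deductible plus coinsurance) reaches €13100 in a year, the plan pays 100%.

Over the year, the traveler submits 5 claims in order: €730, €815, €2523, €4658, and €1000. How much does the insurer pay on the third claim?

€1187.20

Bill 1, €730: fully absorbed by the deductible. Cost to traveler: €730. OOP to date €730. Insurer: €730 − €730 = €0.
Bill 2, €815: fully absorbed by the deductible. Traveler pays €815; OOP now €1545. Insurer: €815 − €815 = €0.
Bill 3, €2523: deductible takes €1039, €1484 remains; coinsurance €1484 × 20% = €296.80. Traveler owes €1335.80 (running OOP €2880.80). Plan pays €2523 − €1335.80 = €1187.20.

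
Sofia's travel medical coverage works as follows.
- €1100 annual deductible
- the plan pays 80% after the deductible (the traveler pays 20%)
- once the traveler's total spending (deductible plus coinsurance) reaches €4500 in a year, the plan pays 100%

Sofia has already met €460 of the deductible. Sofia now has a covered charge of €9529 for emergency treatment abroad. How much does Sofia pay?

€2417.80

Remaining deductible: €1100 − €460 = €640.
After the €640 deductible portion, €9529 − €640 = €8889 is subject to coinsurance.
Traveler's 20% share of €8889 is €1777.80.
That puts the traveler's cost at €640 + €1777.80 = €2417.80 before any cap.
Total out-of-pocket so far would be €460 + €2417.80 = €2877.80, below the €4500 cap — no reduction.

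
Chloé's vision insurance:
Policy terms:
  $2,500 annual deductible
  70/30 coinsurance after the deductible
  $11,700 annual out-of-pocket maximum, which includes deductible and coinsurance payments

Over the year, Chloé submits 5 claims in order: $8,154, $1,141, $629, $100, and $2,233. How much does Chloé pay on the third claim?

$188.70

Bill 1, $8,154: $2,500 to deductible, leaving $5,654; 30% of $5,654 = $1,696.20. Cost to member: $4,196.20. OOP to date $4,196.20.
Bill 2, $1,141: deductible met; 30% of $1,141 = $342.30. Member owes $342.30 (running OOP $4,538.50).
Bill 3, $629: deductible met; 30% of $629 = $188.70. Member owes $188.70 (running OOP $4,727.20).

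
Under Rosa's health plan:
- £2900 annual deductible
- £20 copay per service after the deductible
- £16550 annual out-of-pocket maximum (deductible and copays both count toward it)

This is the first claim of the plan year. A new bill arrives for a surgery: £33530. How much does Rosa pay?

Nothing has been paid toward the £2900 deductible, so the first £2900 of this charge is applied there.
The remaining £30630 (= £33530 − £2900) moves to the copay.
Copay on this service: £20.
Patient responsibility before any cap: £2900 + £20 = £2920.
Cumulative spending £0 + £2920 = £2920 stays under the £16550 maximum.

£2920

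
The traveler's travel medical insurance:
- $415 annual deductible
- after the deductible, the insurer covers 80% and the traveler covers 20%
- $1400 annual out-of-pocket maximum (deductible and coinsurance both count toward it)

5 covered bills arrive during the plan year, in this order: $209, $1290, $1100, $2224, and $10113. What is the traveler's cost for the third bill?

Claim 1 — $209: all of it applies to the deductible. Cost to traveler: $209. OOP to date $209.
Claim 2 — $1290: $206 finishes the deductible; $1084 goes to coinsurance; traveler's 20% is $216.80. Traveler pays $422.80; OOP now $631.80.
Claim 3 — $1100: 20% coinsurance on $1100 = $220. Traveler pays $220; OOP now $851.80.

$220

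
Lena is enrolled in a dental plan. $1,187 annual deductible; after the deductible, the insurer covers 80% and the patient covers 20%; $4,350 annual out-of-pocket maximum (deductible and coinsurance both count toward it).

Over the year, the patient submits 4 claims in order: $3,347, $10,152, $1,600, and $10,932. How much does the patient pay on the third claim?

$320

Bill 1, $3,347: $1,187 to deductible, leaving $2,160; coinsurance $2,160 × 20% = $432. Patient pays $1,619; OOP now $1,619.
Bill 2, $10,152: 20% coinsurance on $10,152 = $2,030.40. Patient owes $2,030.40 (running OOP $3,649.40).
Bill 3, $1,600: deductible met; 20% of $1,600 = $320. Patient owes $320 (running OOP $3,969.40).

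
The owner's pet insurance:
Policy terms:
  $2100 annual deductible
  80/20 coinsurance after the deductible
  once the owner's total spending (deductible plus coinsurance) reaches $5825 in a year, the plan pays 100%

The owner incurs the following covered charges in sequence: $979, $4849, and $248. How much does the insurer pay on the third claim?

Claim 1 — $979: fully absorbed by the deductible. Owner owes $979 (running OOP $979). Plan pays $979 − $979 = $0.
Claim 2 — $4849: deductible takes $1121, $3728 remains; 20% of $3728 = $745.60. Cost to owner: $1866.60. OOP to date $2845.60. Plan pays $4849 − $1866.60 = $2982.40.
Claim 3 — $248: deductible already satisfied, so owner's share is 20% × $248 = $49.60. Owner owes $49.60 (running OOP $2895.20). Insurer: $248 − $49.60 = $198.40.

$198.40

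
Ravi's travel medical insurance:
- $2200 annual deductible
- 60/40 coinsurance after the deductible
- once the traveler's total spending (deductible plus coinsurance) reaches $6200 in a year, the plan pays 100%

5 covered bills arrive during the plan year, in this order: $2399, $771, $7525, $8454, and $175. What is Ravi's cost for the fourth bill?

$602

Bill 1, $2399: deductible takes $2200, $199 remains; 40% of $199 = $79.60. Traveler owes $2279.60 (running OOP $2279.60).
Bill 2, $771: 40% coinsurance on $771 = $308.40. Traveler owes $308.40 (running OOP $2588).
Bill 3, $7525: deductible met; 40% of $7525 = $3010. Cost to traveler: $3010. OOP to date $5598.
Bill 4, $8454: 40% coinsurance on $8454 = $3381.60. That would push OOP to $8979.60, over the $6200 cap, so traveler pays $6200 − $5598 = $602.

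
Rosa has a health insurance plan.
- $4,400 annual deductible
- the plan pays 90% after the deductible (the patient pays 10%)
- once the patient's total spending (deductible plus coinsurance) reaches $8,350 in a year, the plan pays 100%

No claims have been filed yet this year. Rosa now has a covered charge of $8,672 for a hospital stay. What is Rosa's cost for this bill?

$4,827.20

Deductible not yet touched, so the first $4,400 of the bill goes to the deductible.
After the $4,400 deductible portion, $8,672 − $4,400 = $4,272 is subject to coinsurance.
Coinsurance: $4,272 × 10% = $427.20.
So the patient owes $4,400 + $427.20 = $4,827.20 before any cap.
Cumulative spending $0 + $4,827.20 = $4,827.20 stays under the $8,350 maximum.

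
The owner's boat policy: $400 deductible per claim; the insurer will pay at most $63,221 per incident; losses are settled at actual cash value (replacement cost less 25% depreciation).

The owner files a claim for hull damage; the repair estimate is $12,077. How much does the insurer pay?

$8,657.75

Depreciate 25%: the covered value is $12,077 × 0.75 = $9,057.75.
Subtract the deductible: $9,057.75 − $400 = $8,657.75.
$8,657.75 is within the $63,221 limit, so the insurer pays $8,657.75.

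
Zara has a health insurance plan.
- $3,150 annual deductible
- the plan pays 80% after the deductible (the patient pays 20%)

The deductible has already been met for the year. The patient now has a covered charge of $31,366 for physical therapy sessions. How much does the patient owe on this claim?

$6,273.20

With the deductible met, the entire $31,366 is subject to coinsurance.
20% of $31,366 = $6,273.20 falls to the patient.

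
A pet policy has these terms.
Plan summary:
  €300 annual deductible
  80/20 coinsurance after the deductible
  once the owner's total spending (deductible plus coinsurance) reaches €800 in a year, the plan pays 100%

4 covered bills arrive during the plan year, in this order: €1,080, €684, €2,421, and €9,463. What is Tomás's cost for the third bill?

Claim 1 — €1,080: deductible takes €300, €780 remains; owner's 20% is €156. Owner owes €456 (running OOP €456).
Claim 2 — €684: 20% coinsurance on €684 = €136.80. Cost to owner: €136.80. OOP to date €592.80.
Claim 3 — €2,421: 20% coinsurance on €2,421 = €484.20. Adding that to €592.80 gives €1,077, past the €800 cap; owner pays only €800 − €592.80 = €207.20.

€207.20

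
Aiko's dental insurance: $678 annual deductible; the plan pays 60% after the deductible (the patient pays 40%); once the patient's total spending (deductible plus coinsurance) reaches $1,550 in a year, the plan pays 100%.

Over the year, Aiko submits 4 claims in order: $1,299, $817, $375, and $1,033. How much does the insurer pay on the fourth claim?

Claim 1 — $1,299: $678 finishes the deductible; $621 goes to coinsurance; 40% of $621 = $248.40. Cost to patient: $926.40. OOP to date $926.40. Plan pays $1,299 − $926.40 = $372.60.
Claim 2 — $817: deductible met; 40% of $817 = $326.80. Cost to patient: $326.80. OOP to date $1,253.20. Insurer: $817 − $326.80 = $490.20.
Claim 3 — $375: 40% coinsurance on $375 = $150. Patient pays $150; OOP now $1,403.20. Plan pays $375 − $150 = $225.
Claim 4 — $1,033: deductible met; 40% of $1,033 = $413.20. Adding that to $1,403.20 gives $1,816.40, past the $1,550 cap; patient pays only $1,550 − $1,403.20 = $146.80. Plan pays $1,033 − $146.80 = $886.20.

$886.20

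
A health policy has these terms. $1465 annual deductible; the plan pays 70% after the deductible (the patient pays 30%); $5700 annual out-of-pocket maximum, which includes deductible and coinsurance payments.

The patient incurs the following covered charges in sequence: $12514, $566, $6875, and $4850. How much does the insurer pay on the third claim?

$6124.50

Claim 1 — $12514: $1465 finishes the deductible; $11049 goes to coinsurance; 30% of $11049 = $3314.70. Patient pays $4779.70; OOP now $4779.70. Plan pays $12514 − $4779.70 = $7734.30.
Claim 2 — $566: 30% coinsurance on $566 = $169.80. Cost to patient: $169.80. OOP to date $4949.50. Plan pays $566 − $169.80 = $396.20.
Claim 3 — $6875: 30% coinsurance on $6875 = $2062.50. Adding that to $4949.50 gives $7012, past the $5700 cap; patient pays only $5700 − $4949.50 = $750.50. Plan pays $6875 − $750.50 = $6124.50.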